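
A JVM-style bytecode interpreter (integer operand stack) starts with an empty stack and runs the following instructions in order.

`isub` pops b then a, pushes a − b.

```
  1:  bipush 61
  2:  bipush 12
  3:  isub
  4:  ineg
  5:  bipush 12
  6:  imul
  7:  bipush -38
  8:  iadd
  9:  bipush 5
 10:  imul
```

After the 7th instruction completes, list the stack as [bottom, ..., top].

[-588, -38]

bipush 61  → 61
bipush 12  → 61 12
isub       → 49
ineg       → -49
bipush 12  → -49 12
imul       → -588
bipush -38 → -588 -38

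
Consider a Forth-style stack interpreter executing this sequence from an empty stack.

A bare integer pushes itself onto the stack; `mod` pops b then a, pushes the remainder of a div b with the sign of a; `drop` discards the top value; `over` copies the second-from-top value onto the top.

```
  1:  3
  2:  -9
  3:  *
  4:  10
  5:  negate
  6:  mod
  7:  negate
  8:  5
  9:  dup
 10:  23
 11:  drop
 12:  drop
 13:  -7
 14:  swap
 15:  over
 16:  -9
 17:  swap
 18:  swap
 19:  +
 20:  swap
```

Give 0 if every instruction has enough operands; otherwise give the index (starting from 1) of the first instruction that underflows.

3      : 3
-9     : 3 -9
*      : -27
10     : -27 10
negate : -27 -10
mod    : -7
negate : 7
5      : 7 5
dup    : 7 5 5
23     : 7 5 5 23
drop   : 7 5 5
drop   : 7 5
-7     : 7 5 -7
swap   : 7 -7 5
over   : 7 -7 5 -7
-9     : 7 -7 5 -7 -9
swap   : 7 -7 5 -9 -7
swap   : 7 -7 5 -7 -9
+      : 7 -7 5 -16
swap   : 7 -7 -16 5

0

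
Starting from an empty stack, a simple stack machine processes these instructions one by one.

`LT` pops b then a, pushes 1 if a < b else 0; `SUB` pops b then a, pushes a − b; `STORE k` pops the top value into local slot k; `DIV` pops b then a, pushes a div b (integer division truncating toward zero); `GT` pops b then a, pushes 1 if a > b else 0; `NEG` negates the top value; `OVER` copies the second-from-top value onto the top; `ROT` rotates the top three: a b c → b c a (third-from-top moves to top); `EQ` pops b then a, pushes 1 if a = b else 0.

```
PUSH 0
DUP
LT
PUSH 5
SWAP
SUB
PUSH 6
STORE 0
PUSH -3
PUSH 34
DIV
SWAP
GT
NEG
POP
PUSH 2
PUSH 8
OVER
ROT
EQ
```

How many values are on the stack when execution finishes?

2

PUSH 0  : 0
DUP     : 0 0
LT      : 0
PUSH 5  : 0 5
SWAP    : 5 0
SUB     : 5
PUSH 6  : 5 6
STORE 0 : 5
PUSH -3 : 5 -3
PUSH 34 : 5 -3 34
DIV     : 5 0
SWAP    : 0 5
GT      : 0
NEG     : 0
POP     : (empty)
PUSH 2  : 2
PUSH 8  : 2 8
OVER    : 2 8 2
ROT     : 8 2 2
EQ      : 8 1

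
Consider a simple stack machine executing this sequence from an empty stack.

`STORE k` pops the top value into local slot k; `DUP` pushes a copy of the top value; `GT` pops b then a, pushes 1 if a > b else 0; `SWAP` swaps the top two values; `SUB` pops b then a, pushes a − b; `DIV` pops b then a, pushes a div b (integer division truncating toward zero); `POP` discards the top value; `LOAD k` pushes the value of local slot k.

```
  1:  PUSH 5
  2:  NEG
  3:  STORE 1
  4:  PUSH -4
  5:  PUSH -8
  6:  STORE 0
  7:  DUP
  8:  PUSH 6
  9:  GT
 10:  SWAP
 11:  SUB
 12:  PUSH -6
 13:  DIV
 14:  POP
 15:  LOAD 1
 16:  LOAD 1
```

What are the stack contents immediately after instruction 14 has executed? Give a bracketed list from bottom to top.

PUSH 5  -> 5
NEG     -> -5
STORE 1 -> (empty)
PUSH -4 -> -4
PUSH -8 -> -4 -8
STORE 0 -> -4
DUP     -> -4 -4
PUSH 6  -> -4 -4 6
GT      -> -4 0
SWAP    -> 0 -4
SUB     -> 4
PUSH -6 -> 4 -6
DIV     -> 0
POP     -> (empty)

[]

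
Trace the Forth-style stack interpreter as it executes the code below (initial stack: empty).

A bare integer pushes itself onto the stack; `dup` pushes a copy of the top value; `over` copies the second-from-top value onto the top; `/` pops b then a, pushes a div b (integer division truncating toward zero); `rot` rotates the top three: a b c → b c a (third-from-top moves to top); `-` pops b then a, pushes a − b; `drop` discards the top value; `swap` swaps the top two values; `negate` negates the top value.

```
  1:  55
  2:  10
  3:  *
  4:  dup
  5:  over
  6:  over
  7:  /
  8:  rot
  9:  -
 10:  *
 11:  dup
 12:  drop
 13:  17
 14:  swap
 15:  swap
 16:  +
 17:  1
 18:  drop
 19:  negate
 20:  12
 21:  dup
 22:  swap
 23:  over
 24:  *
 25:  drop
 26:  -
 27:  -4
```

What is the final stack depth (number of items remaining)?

55     : 55
10     : 55 10
*      : 550
dup    : 550 550
over   : 550 550 550
over   : 550 550 550 550
/      : 550 550 1
rot    : 550 1 550
-      : 550 -549
*      : -301950
dup    : -301950 -301950
drop   : -301950
17     : -301950 17
swap   : 17 -301950
swap   : -301950 17
+      : -301933
1      : -301933 1
drop   : -301933
negate : 301933
12     : 301933 12
dup    : 301933 12 12
swap   : 301933 12 12
over   : 301933 12 12 12
*      : 301933 12 144
drop   : 301933 12
-      : 301921
-4     : 301921 -4

2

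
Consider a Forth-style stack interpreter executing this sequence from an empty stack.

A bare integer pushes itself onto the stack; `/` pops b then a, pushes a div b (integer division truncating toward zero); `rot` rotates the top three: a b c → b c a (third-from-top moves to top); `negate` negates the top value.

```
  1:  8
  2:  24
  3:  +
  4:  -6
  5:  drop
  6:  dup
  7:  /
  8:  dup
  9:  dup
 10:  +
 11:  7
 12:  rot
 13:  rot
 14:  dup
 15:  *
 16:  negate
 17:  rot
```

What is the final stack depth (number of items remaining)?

8       [8]
24      [8, 24]
+       [32]
-6      [32, -6]
drop    [32]
dup     [32, 32]
/       [1]
dup     [1, 1]
dup     [1, 1, 1]
+       [1, 2]
7       [1, 2, 7]
rot     [2, 7, 1]
rot     [7, 1, 2]
dup     [7, 1, 2, 2]
*       [7, 1, 4]
negate  [7, 1, -4]
rot     [1, -4, 7]

3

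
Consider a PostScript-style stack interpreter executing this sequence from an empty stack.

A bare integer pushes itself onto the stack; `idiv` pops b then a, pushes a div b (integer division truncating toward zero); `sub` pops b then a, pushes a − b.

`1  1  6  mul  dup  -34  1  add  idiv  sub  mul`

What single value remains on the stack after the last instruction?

6

1     1
1     1 1
6     1 1 6
mul   1 6
dup   1 6 6
-34   1 6 6 -34
1     1 6 6 -34 1
add   1 6 6 -33
idiv  1 6 0
sub   1 6
mul   6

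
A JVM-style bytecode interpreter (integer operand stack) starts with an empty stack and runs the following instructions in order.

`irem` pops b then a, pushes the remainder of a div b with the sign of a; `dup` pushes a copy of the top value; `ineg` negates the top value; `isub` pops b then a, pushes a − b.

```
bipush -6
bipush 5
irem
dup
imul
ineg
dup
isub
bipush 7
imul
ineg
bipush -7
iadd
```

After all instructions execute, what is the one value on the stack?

-7

bipush -6 : [-6]
bipush 5  : [-6, 5]
irem      : [-1]
dup       : [-1, -1]
imul      : [1]
ineg      : [-1]
dup       : [-1, -1]
isub      : [0]
bipush 7  : [0, 7]
imul      : [0]
ineg      : [0]
bipush -7 : [0, -7]
iadd      : [-7]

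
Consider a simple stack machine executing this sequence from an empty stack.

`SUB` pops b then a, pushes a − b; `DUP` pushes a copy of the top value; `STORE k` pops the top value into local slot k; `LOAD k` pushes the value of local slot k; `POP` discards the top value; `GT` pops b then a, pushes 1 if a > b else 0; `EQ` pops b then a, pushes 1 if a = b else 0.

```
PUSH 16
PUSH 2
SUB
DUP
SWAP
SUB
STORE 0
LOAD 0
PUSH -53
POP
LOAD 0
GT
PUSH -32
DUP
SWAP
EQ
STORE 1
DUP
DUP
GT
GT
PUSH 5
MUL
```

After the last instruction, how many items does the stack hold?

1

PUSH 16  → [16]
PUSH 2   → [16, 2]
SUB      → [14]
DUP      → [14, 14]
SWAP     → [14, 14]
SUB      → [0]
STORE 0  → []
LOAD 0   → [0]
PUSH -53 → [0, -53]
POP      → [0]
LOAD 0   → [0, 0]
GT       → [0]
PUSH -32 → [0, -32]
DUP      → [0, -32, -32]
SWAP     → [0, -32, -32]
EQ       → [0, 1]
STORE 1  → [0]
DUP      → [0, 0]
DUP      → [0, 0, 0]
GT       → [0, 0]
GT       → [0]
PUSH 5   → [0, 5]
MUL      → [0]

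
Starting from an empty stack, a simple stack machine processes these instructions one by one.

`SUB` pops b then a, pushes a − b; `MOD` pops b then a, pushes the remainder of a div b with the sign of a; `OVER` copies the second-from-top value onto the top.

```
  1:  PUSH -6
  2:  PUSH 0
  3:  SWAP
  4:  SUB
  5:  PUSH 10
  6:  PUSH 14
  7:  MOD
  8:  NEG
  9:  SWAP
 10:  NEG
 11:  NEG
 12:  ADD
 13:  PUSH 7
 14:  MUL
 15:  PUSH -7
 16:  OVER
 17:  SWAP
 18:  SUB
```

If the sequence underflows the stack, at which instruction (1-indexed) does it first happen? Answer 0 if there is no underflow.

0

PUSH -6 : [-6]
PUSH 0  : [-6, 0]
SWAP    : [0, -6]
SUB     : [6]
PUSH 10 : [6, 10]
PUSH 14 : [6, 10, 14]
MOD     : [6, 10]
NEG     : [6, -10]
SWAP    : [-10, 6]
NEG     : [-10, -6]
NEG     : [-10, 6]
ADD     : [-4]
PUSH 7  : [-4, 7]
MUL     : [-28]
PUSH -7 : [-28, -7]
OVER    : [-28, -7, -28]
SWAP    : [-28, -28, -7]
SUB     : [-28, -21]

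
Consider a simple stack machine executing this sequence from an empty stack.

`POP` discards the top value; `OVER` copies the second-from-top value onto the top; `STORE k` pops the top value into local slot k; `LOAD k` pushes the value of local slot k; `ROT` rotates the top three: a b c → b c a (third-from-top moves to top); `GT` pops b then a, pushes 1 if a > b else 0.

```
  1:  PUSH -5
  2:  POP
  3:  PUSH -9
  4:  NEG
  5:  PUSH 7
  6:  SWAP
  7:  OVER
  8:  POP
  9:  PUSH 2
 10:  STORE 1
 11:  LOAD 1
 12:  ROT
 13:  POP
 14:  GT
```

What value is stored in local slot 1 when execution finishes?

2

PUSH -5  [-5]
POP      []
PUSH -9  [-9]
NEG      [9]
PUSH 7   [9, 7]
SWAP     [7, 9]
OVER     [7, 9, 7]
POP      [7, 9]
PUSH 2   [7, 9, 2]
STORE 1  [7, 9]
LOAD 1   [7, 9, 2]
ROT      [9, 2, 7]
POP      [9, 2]
GT       [1]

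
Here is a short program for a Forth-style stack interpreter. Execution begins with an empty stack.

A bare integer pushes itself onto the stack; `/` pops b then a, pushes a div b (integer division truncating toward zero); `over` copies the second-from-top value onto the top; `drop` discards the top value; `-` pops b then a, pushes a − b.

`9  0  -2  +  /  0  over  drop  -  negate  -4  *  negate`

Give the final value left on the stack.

16

9      : 9
0      : 9 0
-2     : 9 0 -2
+      : 9 -2
/      : -4
0      : -4 0
over   : -4 0 -4
drop   : -4 0
-      : -4
negate : 4
-4     : 4 -4
*      : -16
negate : 16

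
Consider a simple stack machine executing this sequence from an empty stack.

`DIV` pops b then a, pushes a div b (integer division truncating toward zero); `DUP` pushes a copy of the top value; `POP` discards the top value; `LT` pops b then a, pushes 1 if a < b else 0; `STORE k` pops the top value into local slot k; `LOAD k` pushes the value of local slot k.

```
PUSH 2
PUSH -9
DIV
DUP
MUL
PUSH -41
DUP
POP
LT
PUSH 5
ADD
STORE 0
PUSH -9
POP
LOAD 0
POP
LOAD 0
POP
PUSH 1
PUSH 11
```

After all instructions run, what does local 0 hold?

5

PUSH 2   -> 2
PUSH -9  -> 2 -9
DIV      -> 0
DUP      -> 0 0
MUL      -> 0
PUSH -41 -> 0 -41
DUP      -> 0 -41 -41
POP      -> 0 -41
LT       -> 0
PUSH 5   -> 0 5
ADD      -> 5
STORE 0  -> (empty)
PUSH -9  -> -9
POP      -> (empty)
LOAD 0   -> 5
POP      -> (empty)
LOAD 0   -> 5
POP      -> (empty)
PUSH 1   -> 1
PUSH 11  -> 1 11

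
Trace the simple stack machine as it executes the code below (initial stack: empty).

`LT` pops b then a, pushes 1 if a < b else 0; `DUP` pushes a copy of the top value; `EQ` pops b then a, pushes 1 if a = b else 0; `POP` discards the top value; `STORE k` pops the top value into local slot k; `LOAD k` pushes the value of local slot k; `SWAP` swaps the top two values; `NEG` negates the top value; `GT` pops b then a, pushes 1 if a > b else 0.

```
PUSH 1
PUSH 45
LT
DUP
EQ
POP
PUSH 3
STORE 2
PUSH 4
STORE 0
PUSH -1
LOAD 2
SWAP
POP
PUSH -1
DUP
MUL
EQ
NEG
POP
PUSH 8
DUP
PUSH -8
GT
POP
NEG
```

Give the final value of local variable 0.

PUSH 1   1
PUSH 45  1 45
LT       1
DUP      1 1
EQ       1
POP      (empty)
PUSH 3   3
STORE 2  (empty)
PUSH 4   4
STORE 0  (empty)
PUSH -1  -1
LOAD 2   -1 3
SWAP     3 -1
POP      3
PUSH -1  3 -1
DUP      3 -1 -1
MUL      3 1
EQ       0
NEG      0
POP      (empty)
PUSH 8   8
DUP      8 8
PUSH -8  8 8 -8
GT       8 1
POP      8
NEG      -8

4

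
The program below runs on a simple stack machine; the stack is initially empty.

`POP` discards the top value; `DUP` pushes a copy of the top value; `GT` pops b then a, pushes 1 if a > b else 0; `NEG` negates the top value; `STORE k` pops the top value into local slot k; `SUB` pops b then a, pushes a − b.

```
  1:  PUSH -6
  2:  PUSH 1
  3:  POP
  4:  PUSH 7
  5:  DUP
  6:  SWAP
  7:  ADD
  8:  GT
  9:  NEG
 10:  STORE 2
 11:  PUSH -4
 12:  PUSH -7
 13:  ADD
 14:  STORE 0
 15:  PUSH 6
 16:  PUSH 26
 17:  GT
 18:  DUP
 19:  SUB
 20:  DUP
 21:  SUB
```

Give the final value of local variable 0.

-11

PUSH -6 → -6
PUSH 1  → -6 1
POP     → -6
PUSH 7  → -6 7
DUP     → -6 7 7
SWAP    → -6 7 7
ADD     → -6 14
GT      → 0
NEG     → 0
STORE 2 → (empty)
PUSH -4 → -4
PUSH -7 → -4 -7
ADD     → -11
STORE 0 → (empty)
PUSH 6  → 6
PUSH 26 → 6 26
GT      → 0
DUP     → 0 0
SUB     → 0
DUP     → 0 0
SUB     → 0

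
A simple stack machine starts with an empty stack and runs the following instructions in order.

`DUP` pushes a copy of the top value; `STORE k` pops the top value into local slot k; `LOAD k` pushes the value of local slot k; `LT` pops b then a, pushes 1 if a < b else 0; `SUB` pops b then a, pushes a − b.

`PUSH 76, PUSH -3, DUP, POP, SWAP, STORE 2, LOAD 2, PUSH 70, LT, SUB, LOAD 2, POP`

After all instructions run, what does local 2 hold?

PUSH 76 -> [76]
PUSH -3 -> [76, -3]
DUP     -> [76, -3, -3]
POP     -> [76, -3]
SWAP    -> [-3, 76]
STORE 2 -> [-3]
LOAD 2  -> [-3, 76]
PUSH 70 -> [-3, 76, 70]
LT      -> [-3, 0]
SUB     -> [-3]
LOAD 2  -> [-3, 76]
POP     -> [-3]

76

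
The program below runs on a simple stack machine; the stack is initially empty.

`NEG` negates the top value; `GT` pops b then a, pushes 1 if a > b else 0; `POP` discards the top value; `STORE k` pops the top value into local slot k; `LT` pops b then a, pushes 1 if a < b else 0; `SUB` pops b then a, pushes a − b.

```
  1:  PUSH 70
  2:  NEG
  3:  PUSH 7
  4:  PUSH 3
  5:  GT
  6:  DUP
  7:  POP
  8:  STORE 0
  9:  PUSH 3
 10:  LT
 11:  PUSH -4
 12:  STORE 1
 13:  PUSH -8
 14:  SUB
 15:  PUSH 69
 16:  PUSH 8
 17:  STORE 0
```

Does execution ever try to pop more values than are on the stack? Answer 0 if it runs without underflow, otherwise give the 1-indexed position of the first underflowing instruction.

PUSH 70  70
NEG      -70
PUSH 7   -70 7
PUSH 3   -70 7 3
GT       -70 1
DUP      -70 1 1
POP      -70 1
STORE 0  -70
PUSH 3   -70 3
LT       1
PUSH -4  1 -4
STORE 1  1
PUSH -8  1 -8
SUB      9
PUSH 69  9 69
PUSH 8   9 69 8
STORE 0  9 69

0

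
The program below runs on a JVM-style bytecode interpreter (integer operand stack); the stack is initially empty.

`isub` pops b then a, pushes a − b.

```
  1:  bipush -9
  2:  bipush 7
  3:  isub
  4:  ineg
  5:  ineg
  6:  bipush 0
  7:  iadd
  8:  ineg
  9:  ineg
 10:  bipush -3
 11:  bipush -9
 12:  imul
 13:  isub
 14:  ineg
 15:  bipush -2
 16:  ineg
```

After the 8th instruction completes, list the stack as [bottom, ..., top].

bipush -9 → -9
bipush 7  → -9 7
isub      → -16
ineg      → 16
ineg      → -16
bipush 0  → -16 0
iadd      → -16
ineg      → 16

[16]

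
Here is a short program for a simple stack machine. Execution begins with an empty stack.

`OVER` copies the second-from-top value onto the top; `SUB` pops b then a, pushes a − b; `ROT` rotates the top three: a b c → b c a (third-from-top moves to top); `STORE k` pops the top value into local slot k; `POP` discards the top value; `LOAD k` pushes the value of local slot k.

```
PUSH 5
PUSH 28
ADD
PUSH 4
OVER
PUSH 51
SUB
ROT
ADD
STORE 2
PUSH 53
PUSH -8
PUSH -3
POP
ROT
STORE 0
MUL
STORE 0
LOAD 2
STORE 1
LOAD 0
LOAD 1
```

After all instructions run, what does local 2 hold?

15

PUSH 5  : 5
PUSH 28 : 5 28
ADD     : 33
PUSH 4  : 33 4
OVER    : 33 4 33
PUSH 51 : 33 4 33 51
SUB     : 33 4 -18
ROT     : 4 -18 33
ADD     : 4 15
STORE 2 : 4
PUSH 53 : 4 53
PUSH -8 : 4 53 -8
PUSH -3 : 4 53 -8 -3
POP     : 4 53 -8
ROT     : 53 -8 4
STORE 0 : 53 -8
MUL     : -424
STORE 0 : (empty)
LOAD 2  : 15
STORE 1 : (empty)
LOAD 0  : -424
LOAD 1  : -424 15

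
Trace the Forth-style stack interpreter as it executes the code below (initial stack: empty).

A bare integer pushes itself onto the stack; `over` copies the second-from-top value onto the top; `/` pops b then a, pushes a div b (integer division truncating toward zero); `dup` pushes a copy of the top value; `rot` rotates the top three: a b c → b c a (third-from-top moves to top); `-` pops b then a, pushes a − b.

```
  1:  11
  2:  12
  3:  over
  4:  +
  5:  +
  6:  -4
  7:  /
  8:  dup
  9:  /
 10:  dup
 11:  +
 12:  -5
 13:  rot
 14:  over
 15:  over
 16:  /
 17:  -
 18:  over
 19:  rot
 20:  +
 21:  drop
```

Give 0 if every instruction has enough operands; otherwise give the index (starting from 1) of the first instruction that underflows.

11    11
12    11 12
over  11 12 11
+     11 23
+     34
-4    34 -4
/     -8
dup   -8 -8
/     1
dup   1 1
+     2
-5    2 -5
rot  — needs 3 operands, stack has 2 → underflow

13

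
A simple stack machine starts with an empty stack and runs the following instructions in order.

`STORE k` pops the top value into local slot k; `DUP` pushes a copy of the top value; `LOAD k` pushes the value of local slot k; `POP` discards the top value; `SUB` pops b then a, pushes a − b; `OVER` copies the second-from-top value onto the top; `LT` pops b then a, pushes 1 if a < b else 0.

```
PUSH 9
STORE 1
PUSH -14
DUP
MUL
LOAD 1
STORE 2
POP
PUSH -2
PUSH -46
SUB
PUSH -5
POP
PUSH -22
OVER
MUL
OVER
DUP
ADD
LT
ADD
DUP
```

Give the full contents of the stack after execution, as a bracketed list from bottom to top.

PUSH 9   -> [9]
STORE 1  -> []
PUSH -14 -> [-14]
DUP      -> [-14, -14]
MUL      -> [196]
LOAD 1   -> [196, 9]
STORE 2  -> [196]
POP      -> []
PUSH -2  -> [-2]
PUSH -46 -> [-2, -46]
SUB      -> [44]
PUSH -5  -> [44, -5]
POP      -> [44]
PUSH -22 -> [44, -22]
OVER     -> [44, -22, 44]
MUL      -> [44, -968]
OVER     -> [44, -968, 44]
DUP      -> [44, -968, 44, 44]
ADD      -> [44, -968, 88]
LT       -> [44, 1]
ADD      -> [45]
DUP      -> [45, 45]

[45, 45]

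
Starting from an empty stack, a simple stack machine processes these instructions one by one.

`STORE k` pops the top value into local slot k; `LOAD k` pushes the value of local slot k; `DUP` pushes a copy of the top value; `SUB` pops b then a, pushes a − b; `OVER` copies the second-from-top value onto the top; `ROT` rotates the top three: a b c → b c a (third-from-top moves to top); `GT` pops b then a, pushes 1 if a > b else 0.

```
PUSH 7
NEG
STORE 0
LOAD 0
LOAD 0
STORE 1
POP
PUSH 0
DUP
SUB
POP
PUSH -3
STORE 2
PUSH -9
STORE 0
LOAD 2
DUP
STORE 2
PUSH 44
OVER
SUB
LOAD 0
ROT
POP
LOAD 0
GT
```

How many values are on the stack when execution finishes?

2

PUSH 7  : [7]
NEG     : [-7]
STORE 0 : []
LOAD 0  : [-7]
LOAD 0  : [-7, -7]
STORE 1 : [-7]
POP     : []
PUSH 0  : [0]
DUP     : [0, 0]
SUB     : [0]
POP     : []
PUSH -3 : [-3]
STORE 2 : []
PUSH -9 : [-9]
STORE 0 : []
LOAD 2  : [-3]
DUP     : [-3, -3]
STORE 2 : [-3]
PUSH 44 : [-3, 44]
OVER    : [-3, 44, -3]
SUB     : [-3, 47]
LOAD 0  : [-3, 47, -9]
ROT     : [47, -9, -3]
POP     : [47, -9]
LOAD 0  : [47, -9, -9]
GT      : [47, 0]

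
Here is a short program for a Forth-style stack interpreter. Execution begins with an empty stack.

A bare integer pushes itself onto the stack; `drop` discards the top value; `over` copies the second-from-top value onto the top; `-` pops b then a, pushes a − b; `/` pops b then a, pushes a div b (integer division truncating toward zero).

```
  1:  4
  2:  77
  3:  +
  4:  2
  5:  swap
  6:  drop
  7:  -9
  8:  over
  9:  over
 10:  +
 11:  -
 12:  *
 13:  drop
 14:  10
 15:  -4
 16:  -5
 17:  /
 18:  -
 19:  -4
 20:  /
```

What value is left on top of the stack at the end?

4    : [4]
77   : [4, 77]
+    : [81]
2    : [81, 2]
swap : [2, 81]
drop : [2]
-9   : [2, -9]
over : [2, -9, 2]
over : [2, -9, 2, -9]
+    : [2, -9, -7]
-    : [2, -2]
*    : [-4]
drop : []
10   : [10]
-4   : [10, -4]
-5   : [10, -4, -5]
/    : [10, 0]
-    : [10]
-4   : [10, -4]
/    : [-2]

-2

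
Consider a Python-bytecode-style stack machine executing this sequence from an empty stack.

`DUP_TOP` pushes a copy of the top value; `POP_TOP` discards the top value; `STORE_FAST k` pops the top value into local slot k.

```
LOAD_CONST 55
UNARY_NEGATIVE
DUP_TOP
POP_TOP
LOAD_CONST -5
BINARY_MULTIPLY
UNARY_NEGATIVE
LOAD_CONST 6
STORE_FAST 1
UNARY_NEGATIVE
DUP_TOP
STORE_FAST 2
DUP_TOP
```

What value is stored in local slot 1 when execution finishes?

LOAD_CONST 55   → 55
UNARY_NEGATIVE  → -55
DUP_TOP         → -55 -55
POP_TOP         → -55
LOAD_CONST -5   → -55 -5
BINARY_MULTIPLY → 275
UNARY_NEGATIVE  → -275
LOAD_CONST 6    → -275 6
STORE_FAST 1    → -275
UNARY_NEGATIVE  → 275
DUP_TOP         → 275 275
STORE_FAST 2    → 275
DUP_TOP         → 275 275

6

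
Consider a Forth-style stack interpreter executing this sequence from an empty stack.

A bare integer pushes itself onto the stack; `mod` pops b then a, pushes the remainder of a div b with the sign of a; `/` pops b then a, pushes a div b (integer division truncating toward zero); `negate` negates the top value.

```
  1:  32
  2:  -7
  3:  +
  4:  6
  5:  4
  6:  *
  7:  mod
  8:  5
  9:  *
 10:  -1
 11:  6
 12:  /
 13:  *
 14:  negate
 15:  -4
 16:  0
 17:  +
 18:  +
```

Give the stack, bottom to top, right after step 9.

32   32
-7   32 -7
+    25
6    25 6
4    25 6 4
*    25 24
mod  1
5    1 5
*    5

[5]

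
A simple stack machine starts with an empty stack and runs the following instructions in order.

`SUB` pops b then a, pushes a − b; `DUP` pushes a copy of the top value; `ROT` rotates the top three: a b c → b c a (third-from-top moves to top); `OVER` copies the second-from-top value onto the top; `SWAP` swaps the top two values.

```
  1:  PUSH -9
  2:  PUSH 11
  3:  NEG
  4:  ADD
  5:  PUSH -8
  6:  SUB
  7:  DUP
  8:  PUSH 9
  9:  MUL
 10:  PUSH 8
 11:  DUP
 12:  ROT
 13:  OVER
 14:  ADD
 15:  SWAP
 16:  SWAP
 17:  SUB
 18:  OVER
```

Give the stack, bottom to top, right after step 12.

PUSH -9 -> -9
PUSH 11 -> -9 11
NEG     -> -9 -11
ADD     -> -20
PUSH -8 -> -20 -8
SUB     -> -12
DUP     -> -12 -12
PUSH 9  -> -12 -12 9
MUL     -> -12 -108
PUSH 8  -> -12 -108 8
DUP     -> -12 -108 8 8
ROT     -> -12 8 8 -108

[-12, 8, 8, -108]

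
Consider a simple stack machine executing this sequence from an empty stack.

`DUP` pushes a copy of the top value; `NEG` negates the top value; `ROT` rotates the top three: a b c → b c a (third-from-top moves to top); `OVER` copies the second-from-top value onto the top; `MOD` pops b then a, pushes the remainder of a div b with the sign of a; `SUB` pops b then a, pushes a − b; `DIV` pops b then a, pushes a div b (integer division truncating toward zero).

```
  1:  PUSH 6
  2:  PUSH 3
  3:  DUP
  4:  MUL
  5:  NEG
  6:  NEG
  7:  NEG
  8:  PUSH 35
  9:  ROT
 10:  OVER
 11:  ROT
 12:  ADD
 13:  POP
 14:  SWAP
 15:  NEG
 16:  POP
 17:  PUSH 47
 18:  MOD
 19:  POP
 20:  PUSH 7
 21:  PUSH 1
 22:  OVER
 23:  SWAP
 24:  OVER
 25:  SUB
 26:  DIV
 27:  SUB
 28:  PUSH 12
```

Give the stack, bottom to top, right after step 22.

PUSH 6  -> 6
PUSH 3  -> 6 3
DUP     -> 6 3 3
MUL     -> 6 9
NEG     -> 6 -9
NEG     -> 6 9
NEG     -> 6 -9
PUSH 35 -> 6 -9 35
ROT     -> -9 35 6
OVER    -> -9 35 6 35
ROT     -> -9 6 35 35
ADD     -> -9 6 70
POP     -> -9 6
SWAP    -> 6 -9
NEG     -> 6 9
POP     -> 6
PUSH 47 -> 6 47
MOD     -> 6
POP     -> (empty)
PUSH 7  -> 7
PUSH 1  -> 7 1
OVER    -> 7 1 7

[7, 1, 7]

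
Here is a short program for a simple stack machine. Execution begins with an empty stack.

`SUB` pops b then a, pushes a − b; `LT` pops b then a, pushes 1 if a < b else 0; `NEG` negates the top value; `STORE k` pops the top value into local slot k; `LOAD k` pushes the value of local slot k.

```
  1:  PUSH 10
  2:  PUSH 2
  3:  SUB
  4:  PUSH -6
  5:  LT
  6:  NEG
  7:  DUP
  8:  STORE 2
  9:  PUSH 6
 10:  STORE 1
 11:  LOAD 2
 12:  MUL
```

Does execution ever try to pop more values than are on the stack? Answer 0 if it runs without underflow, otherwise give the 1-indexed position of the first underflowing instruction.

PUSH 10 → 10
PUSH 2  → 10 2
SUB     → 8
PUSH -6 → 8 -6
LT      → 0
NEG     → 0
DUP     → 0 0
STORE 2 → 0
PUSH 6  → 0 6
STORE 1 → 0
LOAD 2  → 0 0
MUL     → 0

0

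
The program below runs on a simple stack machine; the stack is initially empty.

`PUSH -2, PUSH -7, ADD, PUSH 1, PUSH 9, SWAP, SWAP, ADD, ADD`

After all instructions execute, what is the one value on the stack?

PUSH -2 → [-2]
PUSH -7 → [-2, -7]
ADD     → [-9]
PUSH 1  → [-9, 1]
PUSH 9  → [-9, 1, 9]
SWAP    → [-9, 9, 1]
SWAP    → [-9, 1, 9]
ADD     → [-9, 10]
ADD     → [1]

1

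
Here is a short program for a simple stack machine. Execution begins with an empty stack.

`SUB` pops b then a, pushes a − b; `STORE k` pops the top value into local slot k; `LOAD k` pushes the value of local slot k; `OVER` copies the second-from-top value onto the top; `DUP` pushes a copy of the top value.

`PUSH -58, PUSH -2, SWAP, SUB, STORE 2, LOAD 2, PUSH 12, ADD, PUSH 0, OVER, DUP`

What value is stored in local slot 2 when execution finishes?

56

PUSH -58  [-58]
PUSH -2   [-58, -2]
SWAP      [-2, -58]
SUB       [56]
STORE 2   []
LOAD 2    [56]
PUSH 12   [56, 12]
ADD       [68]
PUSH 0    [68, 0]
OVER      [68, 0, 68]
DUP       [68, 0, 68, 68]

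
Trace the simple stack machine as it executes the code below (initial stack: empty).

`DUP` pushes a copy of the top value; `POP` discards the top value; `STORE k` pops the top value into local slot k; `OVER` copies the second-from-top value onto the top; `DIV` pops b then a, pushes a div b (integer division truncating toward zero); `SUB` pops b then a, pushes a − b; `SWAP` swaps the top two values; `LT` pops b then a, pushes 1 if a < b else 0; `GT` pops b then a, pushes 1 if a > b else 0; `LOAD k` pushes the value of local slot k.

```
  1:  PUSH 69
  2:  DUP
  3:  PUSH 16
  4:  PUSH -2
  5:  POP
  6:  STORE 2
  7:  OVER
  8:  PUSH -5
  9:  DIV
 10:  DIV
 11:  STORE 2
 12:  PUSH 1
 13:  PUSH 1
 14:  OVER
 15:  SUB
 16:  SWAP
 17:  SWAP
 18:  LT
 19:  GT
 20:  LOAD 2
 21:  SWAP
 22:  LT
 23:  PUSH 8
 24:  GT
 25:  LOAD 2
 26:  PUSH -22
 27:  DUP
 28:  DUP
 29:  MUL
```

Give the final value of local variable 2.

-5

PUSH 69   69
DUP       69 69
PUSH 16   69 69 16
PUSH -2   69 69 16 -2
POP       69 69 16
STORE 2   69 69
OVER      69 69 69
PUSH -5   69 69 69 -5
DIV       69 69 -13
DIV       69 -5
STORE 2   69
PUSH 1    69 1
PUSH 1    69 1 1
OVER      69 1 1 1
SUB       69 1 0
SWAP      69 0 1
SWAP      69 1 0
LT        69 0
GT        1
LOAD 2    1 -5
SWAP      -5 1
LT        1
PUSH 8    1 8
GT        0
LOAD 2    0 -5
PUSH -22  0 -5 -22
DUP       0 -5 -22 -22
DUP       0 -5 -22 -22 -22
MUL       0 -5 -22 484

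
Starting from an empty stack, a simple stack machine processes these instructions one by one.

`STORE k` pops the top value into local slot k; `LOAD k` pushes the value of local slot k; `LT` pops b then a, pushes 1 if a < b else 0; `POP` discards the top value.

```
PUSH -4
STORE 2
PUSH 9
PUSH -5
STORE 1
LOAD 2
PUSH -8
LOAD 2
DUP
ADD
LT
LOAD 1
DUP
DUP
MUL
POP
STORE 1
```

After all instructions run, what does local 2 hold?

PUSH -4 : [-4]
STORE 2 : []
PUSH 9  : [9]
PUSH -5 : [9, -5]
STORE 1 : [9]
LOAD 2  : [9, -4]
PUSH -8 : [9, -4, -8]
LOAD 2  : [9, -4, -8, -4]
DUP     : [9, -4, -8, -4, -4]
ADD     : [9, -4, -8, -8]
LT      : [9, -4, 0]
LOAD 1  : [9, -4, 0, -5]
DUP     : [9, -4, 0, -5, -5]
DUP     : [9, -4, 0, -5, -5, -5]
MUL     : [9, -4, 0, -5, 25]
POP     : [9, -4, 0, -5]
STORE 1 : [9, -4, 0]

-4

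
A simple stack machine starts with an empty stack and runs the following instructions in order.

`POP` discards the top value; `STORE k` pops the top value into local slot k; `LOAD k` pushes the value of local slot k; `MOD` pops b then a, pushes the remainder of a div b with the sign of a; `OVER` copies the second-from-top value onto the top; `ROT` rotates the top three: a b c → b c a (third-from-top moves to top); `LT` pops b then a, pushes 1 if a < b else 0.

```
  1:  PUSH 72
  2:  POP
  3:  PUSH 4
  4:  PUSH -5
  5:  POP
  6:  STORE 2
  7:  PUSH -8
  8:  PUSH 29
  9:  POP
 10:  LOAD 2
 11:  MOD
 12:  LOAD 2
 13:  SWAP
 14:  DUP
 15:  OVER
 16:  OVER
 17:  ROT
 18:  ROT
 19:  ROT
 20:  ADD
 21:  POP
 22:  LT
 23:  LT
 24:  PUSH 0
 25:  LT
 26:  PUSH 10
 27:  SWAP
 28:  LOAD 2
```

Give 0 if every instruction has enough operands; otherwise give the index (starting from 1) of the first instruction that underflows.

0

PUSH 72 -> 72
POP     -> (empty)
PUSH 4  -> 4
PUSH -5 -> 4 -5
POP     -> 4
STORE 2 -> (empty)
PUSH -8 -> -8
PUSH 29 -> -8 29
POP     -> -8
LOAD 2  -> -8 4
MOD     -> 0
LOAD 2  -> 0 4
SWAP    -> 4 0
DUP     -> 4 0 0
OVER    -> 4 0 0 0
OVER    -> 4 0 0 0 0
ROT     -> 4 0 0 0 0
ROT     -> 4 0 0 0 0
ROT     -> 4 0 0 0 0
ADD     -> 4 0 0 0
POP     -> 4 0 0
LT      -> 4 0
LT      -> 0
PUSH 0  -> 0 0
LT      -> 0
PUSH 10 -> 0 10
SWAP    -> 10 0
LOAD 2  -> 10 0 4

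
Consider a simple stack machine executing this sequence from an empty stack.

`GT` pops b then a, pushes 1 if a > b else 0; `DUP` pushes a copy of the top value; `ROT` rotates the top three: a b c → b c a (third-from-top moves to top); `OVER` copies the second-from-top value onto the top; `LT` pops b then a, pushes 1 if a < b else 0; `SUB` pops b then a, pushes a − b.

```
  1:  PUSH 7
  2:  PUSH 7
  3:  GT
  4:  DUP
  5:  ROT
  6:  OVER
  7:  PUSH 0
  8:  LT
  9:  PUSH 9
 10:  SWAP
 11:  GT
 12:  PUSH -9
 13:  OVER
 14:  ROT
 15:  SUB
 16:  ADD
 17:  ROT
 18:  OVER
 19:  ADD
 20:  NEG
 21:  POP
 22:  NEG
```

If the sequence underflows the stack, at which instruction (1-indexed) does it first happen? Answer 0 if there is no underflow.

5

PUSH 7 → 7
PUSH 7 → 7 7
GT     → 0
DUP    → 0 0
ROT  — needs 3 operands, stack has 2 → underflow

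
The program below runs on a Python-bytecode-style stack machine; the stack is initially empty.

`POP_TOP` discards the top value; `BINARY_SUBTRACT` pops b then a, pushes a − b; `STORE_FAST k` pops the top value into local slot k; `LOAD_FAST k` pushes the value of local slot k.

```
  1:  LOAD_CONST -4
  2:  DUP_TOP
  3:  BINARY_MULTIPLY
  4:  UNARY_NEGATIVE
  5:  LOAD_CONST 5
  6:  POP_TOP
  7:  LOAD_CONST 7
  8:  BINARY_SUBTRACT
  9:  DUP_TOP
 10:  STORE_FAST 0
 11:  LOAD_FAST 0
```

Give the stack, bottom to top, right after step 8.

[-23]

LOAD_CONST -4   : -4
DUP_TOP         : -4 -4
BINARY_MULTIPLY : 16
UNARY_NEGATIVE  : -16
LOAD_CONST 5    : -16 5
POP_TOP         : -16
LOAD_CONST 7    : -16 7
BINARY_SUBTRACT : -23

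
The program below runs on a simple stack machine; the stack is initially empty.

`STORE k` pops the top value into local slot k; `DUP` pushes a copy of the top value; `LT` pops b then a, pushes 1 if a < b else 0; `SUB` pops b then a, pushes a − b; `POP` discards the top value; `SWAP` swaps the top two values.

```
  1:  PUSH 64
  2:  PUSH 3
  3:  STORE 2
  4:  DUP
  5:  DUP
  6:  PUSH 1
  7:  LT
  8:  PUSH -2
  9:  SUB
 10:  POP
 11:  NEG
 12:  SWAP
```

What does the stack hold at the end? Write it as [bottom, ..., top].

[-64, 64]

PUSH 64  64
PUSH 3   64 3
STORE 2  64
DUP      64 64
DUP      64 64 64
PUSH 1   64 64 64 1
LT       64 64 0
PUSH -2  64 64 0 -2
SUB      64 64 2
POP      64 64
NEG      64 -64
SWAP     -64 64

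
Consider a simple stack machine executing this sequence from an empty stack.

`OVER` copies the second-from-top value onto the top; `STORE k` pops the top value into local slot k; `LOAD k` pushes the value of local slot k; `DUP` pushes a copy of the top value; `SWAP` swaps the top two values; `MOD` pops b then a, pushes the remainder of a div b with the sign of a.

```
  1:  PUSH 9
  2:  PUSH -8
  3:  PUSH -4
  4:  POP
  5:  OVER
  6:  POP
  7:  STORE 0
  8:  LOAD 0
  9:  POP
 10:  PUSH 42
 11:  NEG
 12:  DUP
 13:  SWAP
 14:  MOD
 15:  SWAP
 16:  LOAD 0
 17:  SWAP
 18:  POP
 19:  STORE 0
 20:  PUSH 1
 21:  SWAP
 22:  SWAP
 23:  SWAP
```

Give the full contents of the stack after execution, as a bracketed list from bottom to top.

[1, 0]

PUSH 9  → 9
PUSH -8 → 9 -8
PUSH -4 → 9 -8 -4
POP     → 9 -8
OVER    → 9 -8 9
POP     → 9 -8
STORE 0 → 9
LOAD 0  → 9 -8
POP     → 9
PUSH 42 → 9 42
NEG     → 9 -42
DUP     → 9 -42 -42
SWAP    → 9 -42 -42
MOD     → 9 0
SWAP    → 0 9
LOAD 0  → 0 9 -8
SWAP    → 0 -8 9
POP     → 0 -8
STORE 0 → 0
PUSH 1  → 0 1
SWAP    → 1 0
SWAP    → 0 1
SWAP    → 1 0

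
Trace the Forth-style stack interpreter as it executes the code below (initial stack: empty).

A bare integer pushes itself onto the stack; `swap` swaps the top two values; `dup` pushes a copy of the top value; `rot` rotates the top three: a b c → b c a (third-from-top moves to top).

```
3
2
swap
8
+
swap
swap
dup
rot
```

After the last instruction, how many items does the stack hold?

3     3
2     3 2
swap  2 3
8     2 3 8
+     2 11
swap  11 2
swap  2 11
dup   2 11 11
rot   11 11 2

3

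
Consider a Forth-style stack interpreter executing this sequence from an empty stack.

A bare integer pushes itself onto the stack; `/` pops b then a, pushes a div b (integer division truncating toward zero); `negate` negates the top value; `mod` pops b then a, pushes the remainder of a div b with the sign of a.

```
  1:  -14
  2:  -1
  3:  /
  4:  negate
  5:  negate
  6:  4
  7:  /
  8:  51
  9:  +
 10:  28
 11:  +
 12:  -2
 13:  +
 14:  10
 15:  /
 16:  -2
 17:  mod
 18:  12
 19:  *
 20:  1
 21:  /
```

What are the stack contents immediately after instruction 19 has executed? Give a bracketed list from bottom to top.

-14    → [-14]
-1     → [-14, -1]
/      → [14]
negate → [-14]
negate → [14]
4      → [14, 4]
/      → [3]
51     → [3, 51]
+      → [54]
28     → [54, 28]
+      → [82]
-2     → [82, -2]
+      → [80]
10     → [80, 10]
/      → [8]
-2     → [8, -2]
mod    → [0]
12     → [0, 12]
*      → [0]

[0]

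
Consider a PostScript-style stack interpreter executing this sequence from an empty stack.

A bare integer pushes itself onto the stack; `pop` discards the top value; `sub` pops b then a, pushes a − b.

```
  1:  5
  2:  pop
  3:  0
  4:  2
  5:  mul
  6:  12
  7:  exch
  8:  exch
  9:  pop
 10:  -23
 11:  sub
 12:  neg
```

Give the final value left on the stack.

-23

5    -> 5
pop  -> (empty)
0    -> 0
2    -> 0 2
mul  -> 0
12   -> 0 12
exch -> 12 0
exch -> 0 12
pop  -> 0
-23  -> 0 -23
sub  -> 23
neg  -> -23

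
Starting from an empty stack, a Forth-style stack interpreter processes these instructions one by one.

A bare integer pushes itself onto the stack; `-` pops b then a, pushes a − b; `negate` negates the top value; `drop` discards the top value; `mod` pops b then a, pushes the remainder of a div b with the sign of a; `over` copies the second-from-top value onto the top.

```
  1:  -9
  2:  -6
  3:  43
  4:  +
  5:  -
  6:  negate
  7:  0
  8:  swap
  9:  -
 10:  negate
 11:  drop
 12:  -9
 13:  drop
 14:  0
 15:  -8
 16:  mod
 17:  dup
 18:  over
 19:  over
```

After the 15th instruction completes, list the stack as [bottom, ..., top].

-9     → -9
-6     → -9 -6
43     → -9 -6 43
+      → -9 37
-      → -46
negate → 46
0      → 46 0
swap   → 0 46
-      → -46
negate → 46
drop   → (empty)
-9     → -9
drop   → (empty)
0      → 0
-8     → 0 -8

[0, -8]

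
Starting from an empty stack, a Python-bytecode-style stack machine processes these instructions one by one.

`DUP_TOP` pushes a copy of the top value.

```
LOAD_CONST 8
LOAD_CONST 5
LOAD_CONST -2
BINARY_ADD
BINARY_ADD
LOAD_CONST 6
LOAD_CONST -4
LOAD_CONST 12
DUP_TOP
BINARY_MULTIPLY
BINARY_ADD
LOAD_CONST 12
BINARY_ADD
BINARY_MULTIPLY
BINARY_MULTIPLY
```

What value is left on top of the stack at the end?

LOAD_CONST 8    : [8]
LOAD_CONST 5    : [8, 5]
LOAD_CONST -2   : [8, 5, -2]
BINARY_ADD      : [8, 3]
BINARY_ADD      : [11]
LOAD_CONST 6    : [11, 6]
LOAD_CONST -4   : [11, 6, -4]
LOAD_CONST 12   : [11, 6, -4, 12]
DUP_TOP         : [11, 6, -4, 12, 12]
BINARY_MULTIPLY : [11, 6, -4, 144]
BINARY_ADD      : [11, 6, 140]
LOAD_CONST 12   : [11, 6, 140, 12]
BINARY_ADD      : [11, 6, 152]
BINARY_MULTIPLY : [11, 912]
BINARY_MULTIPLY : [10032]

10032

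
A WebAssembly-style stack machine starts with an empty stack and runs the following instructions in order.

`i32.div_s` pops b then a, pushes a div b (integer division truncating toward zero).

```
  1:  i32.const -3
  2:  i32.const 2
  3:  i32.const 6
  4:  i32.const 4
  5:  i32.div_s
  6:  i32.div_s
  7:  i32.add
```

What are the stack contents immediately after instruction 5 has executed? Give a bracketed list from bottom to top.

i32.const -3 : [-3]
i32.const 2  : [-3, 2]
i32.const 6  : [-3, 2, 6]
i32.const 4  : [-3, 2, 6, 4]
i32.div_s    : [-3, 2, 1]

[-3, 2, 1]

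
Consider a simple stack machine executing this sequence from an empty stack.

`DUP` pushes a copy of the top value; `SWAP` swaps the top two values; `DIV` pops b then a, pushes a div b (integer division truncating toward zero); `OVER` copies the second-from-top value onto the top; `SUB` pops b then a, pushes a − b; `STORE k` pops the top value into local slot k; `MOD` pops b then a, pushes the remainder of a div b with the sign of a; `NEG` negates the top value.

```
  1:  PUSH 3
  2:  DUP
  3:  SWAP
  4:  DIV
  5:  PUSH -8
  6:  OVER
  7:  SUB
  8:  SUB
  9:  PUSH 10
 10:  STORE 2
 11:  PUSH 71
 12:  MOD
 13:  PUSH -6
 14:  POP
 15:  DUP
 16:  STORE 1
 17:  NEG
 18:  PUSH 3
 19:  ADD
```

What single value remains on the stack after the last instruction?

-7

PUSH 3   [3]
DUP      [3, 3]
SWAP     [3, 3]
DIV      [1]
PUSH -8  [1, -8]
OVER     [1, -8, 1]
SUB      [1, -9]
SUB      [10]
PUSH 10  [10, 10]
STORE 2  [10]
PUSH 71  [10, 71]
MOD      [10]
PUSH -6  [10, -6]
POP      [10]
DUP      [10, 10]
STORE 1  [10]
NEG      [-10]
PUSH 3   [-10, 3]
ADD      [-7]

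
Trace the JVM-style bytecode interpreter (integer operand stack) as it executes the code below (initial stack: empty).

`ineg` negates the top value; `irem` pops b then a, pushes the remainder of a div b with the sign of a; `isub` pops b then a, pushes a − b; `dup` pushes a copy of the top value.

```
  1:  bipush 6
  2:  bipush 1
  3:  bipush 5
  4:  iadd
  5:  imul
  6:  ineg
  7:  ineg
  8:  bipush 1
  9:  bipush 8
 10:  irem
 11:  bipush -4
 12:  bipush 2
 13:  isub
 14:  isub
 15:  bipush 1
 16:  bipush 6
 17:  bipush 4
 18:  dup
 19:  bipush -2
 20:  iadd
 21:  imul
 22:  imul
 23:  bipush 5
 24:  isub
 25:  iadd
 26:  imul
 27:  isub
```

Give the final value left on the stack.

bipush 6  : [6]
bipush 1  : [6, 1]
bipush 5  : [6, 1, 5]
iadd      : [6, 6]
imul      : [36]
ineg      : [-36]
ineg      : [36]
bipush 1  : [36, 1]
bipush 8  : [36, 1, 8]
irem      : [36, 1]
bipush -4 : [36, 1, -4]
bipush 2  : [36, 1, -4, 2]
isub      : [36, 1, -6]
isub      : [36, 7]
bipush 1  : [36, 7, 1]
bipush 6  : [36, 7, 1, 6]
bipush 4  : [36, 7, 1, 6, 4]
dup       : [36, 7, 1, 6, 4, 4]
bipush -2 : [36, 7, 1, 6, 4, 4, -2]
iadd      : [36, 7, 1, 6, 4, 2]
imul      : [36, 7, 1, 6, 8]
imul      : [36, 7, 1, 48]
bipush 5  : [36, 7, 1, 48, 5]
isub      : [36, 7, 1, 43]
iadd      : [36, 7, 44]
imul      : [36, 308]
isub      : [-272]

-272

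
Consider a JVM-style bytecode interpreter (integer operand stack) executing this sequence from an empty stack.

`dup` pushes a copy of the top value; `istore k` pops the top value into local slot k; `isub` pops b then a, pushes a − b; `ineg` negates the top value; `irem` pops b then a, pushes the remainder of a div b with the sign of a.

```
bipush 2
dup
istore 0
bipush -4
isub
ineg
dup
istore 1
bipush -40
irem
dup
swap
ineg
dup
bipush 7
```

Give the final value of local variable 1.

bipush 2   → [2]
dup        → [2, 2]
istore 0   → [2]
bipush -4  → [2, -4]
isub       → [6]
ineg       → [-6]
dup        → [-6, -6]
istore 1   → [-6]
bipush -40 → [-6, -40]
irem       → [-6]
dup        → [-6, -6]
swap       → [-6, -6]
ineg       → [-6, 6]
dup        → [-6, 6, 6]
bipush 7   → [-6, 6, 6, 7]

-6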